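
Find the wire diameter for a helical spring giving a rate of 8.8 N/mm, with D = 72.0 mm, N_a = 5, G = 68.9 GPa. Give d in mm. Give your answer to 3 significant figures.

6.61 mm

d = (8D³N_a·k / G)^(1/4) = (8·72.0³·5·8.8 / (68.9×10³))^0.25
  = (1906.9)^0.25 = 6.6082 mm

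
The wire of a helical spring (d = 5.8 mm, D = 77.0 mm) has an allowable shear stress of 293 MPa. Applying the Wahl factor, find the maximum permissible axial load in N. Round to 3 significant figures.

263 N

C = D/d = 77.0/5.8 = 13.2759
K_W = (4C−1)/(4C−4) + 0.615/C = 52.103/49.103 + 0.0463 = 1.1074
τ_max = K·8FD/(πd³) → F_max = τ_allow·πd³/(8DK)
F_max = 293·π·5.8³/(8·77.0·1.1074) = 1.796e+05/682.17 = 263.27 N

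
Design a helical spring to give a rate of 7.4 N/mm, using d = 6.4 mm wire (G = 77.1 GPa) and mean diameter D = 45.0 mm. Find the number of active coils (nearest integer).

N_a = Gd⁴/(8D³k) = (77.1×10³ × 6.4⁴)/(8 × 45.0³ × 7.4)
    = 1.29352e+08 / 5.3946e+06 = 23.98 → 24 coils

24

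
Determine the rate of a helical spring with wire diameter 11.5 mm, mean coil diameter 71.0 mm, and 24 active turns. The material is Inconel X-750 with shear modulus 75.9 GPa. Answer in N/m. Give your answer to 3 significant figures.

19300 N/m

k = Gd⁴/(8D³N_a) = (75.9×10³ × 11.5⁴) / (8 × 71.0³ × 24)
  = 1.3275e+09 / 6.87189e+07 = 19.318 N/mm = 19318 N/m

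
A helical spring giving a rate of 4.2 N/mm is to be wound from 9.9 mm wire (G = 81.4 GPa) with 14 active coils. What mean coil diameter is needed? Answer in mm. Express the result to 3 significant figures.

118 mm

D = (Gd⁴/(8N_a·k))^(1/3) = (81.4×10³·9.9⁴/(8·14·4.2))^(1/3)
  = (1.66226e+06)^(1/3) = 118.4584 mm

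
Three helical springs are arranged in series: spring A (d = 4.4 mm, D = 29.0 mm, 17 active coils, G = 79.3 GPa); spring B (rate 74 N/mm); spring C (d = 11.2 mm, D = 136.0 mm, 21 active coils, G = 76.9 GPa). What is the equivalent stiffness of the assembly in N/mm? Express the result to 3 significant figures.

2.11 N/mm

k_A = Gd⁴/(8D³N_a) = (79.3×10³)(4.4⁴)/(8·29.0³·17) = 8.9609 N/mm
k_C = Gd⁴/(8D³N_a) = (76.9×10³)(11.2⁴)/(8·136.0³·21) = 2.8633 N/mm
Series: 1/k_eq = 1/8.9609 + 1/74 + 1/2.8633 = 0.47435; k_eq = 2.1081 N/mm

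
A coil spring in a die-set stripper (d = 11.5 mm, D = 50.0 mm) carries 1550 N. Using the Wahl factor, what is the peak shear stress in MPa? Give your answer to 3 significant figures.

177 MPa

Spring index C = D/d = 50.0/11.5 = 4.3478
K_W = (4C−1)/(4C−4) + 0.615/C = 16.391/13.391 + 0.1414 = 1.3655
τ₀ = 8FD/(πd³) = 8·1550·50.0/(π·11.5³) = 620000/4778 = 129.76 MPa
τ_max = K·τ₀ = 1.3655 × 129.76 = 177.19 MPa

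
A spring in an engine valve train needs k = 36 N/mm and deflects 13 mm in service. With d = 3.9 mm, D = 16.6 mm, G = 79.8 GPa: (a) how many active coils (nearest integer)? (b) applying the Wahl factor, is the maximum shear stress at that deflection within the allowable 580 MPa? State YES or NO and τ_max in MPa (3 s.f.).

N_a = Gd⁴/(8D³k) = (79.8×10³)(3.9⁴)/(8·16.6³·36) = 14.01 → N_a = 14
Actual rate k = Gd⁴/(8D³·14) = 36.035 N/mm
Working load F = kδ = 36.035·13 = 468.45 N
C = 16.6/3.9 = 4.2564; K_W = (4C−1)/(4C−4)+0.615/C = 1.3748
τ_max = K_W·8FD/(πd³) = 1.3748·333.82 = 458.94 MPa
τ_max ≤ 580 MPa → acceptable

(a) 14 coils; (b) YES, τ_max = 459 MPa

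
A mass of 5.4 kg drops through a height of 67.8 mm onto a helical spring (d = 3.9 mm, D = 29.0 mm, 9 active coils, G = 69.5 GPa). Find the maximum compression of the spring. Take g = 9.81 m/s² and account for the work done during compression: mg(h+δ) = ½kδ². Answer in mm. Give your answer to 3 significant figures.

k = Gd⁴/(8D³N_a) = (69.5×10³)(3.9⁴)/(8·29.0³·9) = 9.1562 N/mm
W = mg = 5.4 × 9.81 = 52.974 N
½kδ² − Wδ − Wh = 0 → δ = (W + √(W² + 2kWh))/k
δ = (52.974 + √(2806.2 + 65771.7))/9.1562 = (52.974 + 261.87)/9.1562 = 34.386 mm

34.4 mm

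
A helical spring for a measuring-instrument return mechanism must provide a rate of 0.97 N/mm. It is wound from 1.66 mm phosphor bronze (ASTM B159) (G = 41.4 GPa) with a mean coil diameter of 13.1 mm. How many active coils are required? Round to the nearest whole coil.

18

N_a = Gd⁴/(8D³k) = (41.4×10³ × 1.66⁴)/(8 × 13.1³ × 0.97)
    = 314364 / 17445.2 = 18.02 → 18 coils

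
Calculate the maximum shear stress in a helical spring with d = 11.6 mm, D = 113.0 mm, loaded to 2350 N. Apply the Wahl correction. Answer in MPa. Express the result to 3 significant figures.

498 MPa

Spring index C = D/d = 113.0/11.6 = 9.7414
K_W = (4C−1)/(4C−4) + 0.615/C = 37.966/34.966 + 0.0631 = 1.1489
τ₀ = 8FD/(πd³) = 8·2350·113.0/(π·11.6³) = 2.1244e+06/4903.7 = 433.22 MPa
τ_max = K·τ₀ = 1.1489 × 433.22 = 497.74 MPa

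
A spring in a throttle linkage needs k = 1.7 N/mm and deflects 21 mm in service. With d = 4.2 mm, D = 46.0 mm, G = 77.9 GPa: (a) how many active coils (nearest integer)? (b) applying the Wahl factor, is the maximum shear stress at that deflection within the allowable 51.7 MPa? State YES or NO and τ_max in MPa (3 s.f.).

N_a = Gd⁴/(8D³k) = (77.9×10³)(4.2⁴)/(8·46.0³·1.7) = 18.31 → N_a = 18
Actual rate k = Gd⁴/(8D³·18) = 1.7294 N/mm
Working load F = kδ = 1.7294·21 = 36.318 N
C = 46.0/4.2 = 10.9524; K_W = (4C−1)/(4C−4)+0.615/C = 1.1315
τ_max = K_W·8FD/(πd³) = 1.1315·57.421 = 64.972 MPa
τ_max > 51.7 MPa → exceeds allowable

(a) 18 coils; (b) NO, τ_max = 65.0 MPa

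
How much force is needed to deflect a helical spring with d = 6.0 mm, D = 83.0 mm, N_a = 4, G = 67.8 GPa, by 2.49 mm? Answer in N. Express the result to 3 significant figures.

12.0 N

k = Gd⁴/(8D³N_a) = (67.8×10³)(6.0⁴)/(8·83.0³·4) = 4.8023 N/mm
F = k·δ = 4.8023 × 2.49 = 11.958 N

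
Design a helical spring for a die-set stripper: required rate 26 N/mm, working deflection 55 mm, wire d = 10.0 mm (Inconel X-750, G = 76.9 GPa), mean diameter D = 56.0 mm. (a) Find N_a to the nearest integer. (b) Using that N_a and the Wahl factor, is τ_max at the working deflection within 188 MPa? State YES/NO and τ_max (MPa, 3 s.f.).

(a) 21 coils; (b) NO, τ_max = 260 MPa

N_a = Gd⁴/(8D³k) = (76.9×10³)(10.0⁴)/(8·56.0³·26) = 21.05 → N_a = 21
Actual rate k = Gd⁴/(8D³·21) = 26.065 N/mm
Working load F = kδ = 26.065·55 = 1433.6 N
C = 56.0/10.0 = 5.6000; K_W = (4C−1)/(4C−4)+0.615/C = 1.2729
τ_max = K_W·8FD/(πd³) = 1.2729·204.43 = 260.21 MPa
τ_max > 188 MPa → exceeds allowable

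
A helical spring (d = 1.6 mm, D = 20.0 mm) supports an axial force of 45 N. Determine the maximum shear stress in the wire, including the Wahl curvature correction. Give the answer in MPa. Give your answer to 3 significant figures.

Spring index C = D/d = 20.0/1.6 = 12.5000
K_W = (4C−1)/(4C−4) + 0.615/C = 49.000/46.000 + 0.0492 = 1.1144
τ₀ = 8FD/(πd³) = 8·45·20.0/(π·1.6³) = 7200/12.868 = 559.53 MPa
τ_max = K·τ₀ = 1.1144 × 559.53 = 623.55 MPa

624 MPa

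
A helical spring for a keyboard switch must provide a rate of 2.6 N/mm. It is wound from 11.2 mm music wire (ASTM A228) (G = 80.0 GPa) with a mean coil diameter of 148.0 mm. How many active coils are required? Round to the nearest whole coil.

N_a = Gd⁴/(8D³k) = (80.0×10³ × 11.2⁴)/(8 × 148.0³ × 2.6)
    = 1.25882e+09 / 6.74293e+07 = 18.67 → 19 coils

19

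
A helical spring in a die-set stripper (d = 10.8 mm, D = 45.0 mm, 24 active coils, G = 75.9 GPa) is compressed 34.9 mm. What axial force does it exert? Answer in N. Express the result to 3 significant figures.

2060 N

k = Gd⁴/(8D³N_a) = (75.9×10³)(10.8⁴)/(8·45.0³·24) = 59.02 N/mm
F = k·δ = 59.02 × 34.9 = 2059.8 N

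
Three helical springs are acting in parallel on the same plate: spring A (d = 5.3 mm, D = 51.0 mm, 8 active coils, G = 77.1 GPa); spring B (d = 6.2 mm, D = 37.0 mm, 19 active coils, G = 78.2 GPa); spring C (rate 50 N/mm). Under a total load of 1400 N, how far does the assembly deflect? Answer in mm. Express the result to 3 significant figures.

k_A = Gd⁴/(8D³N_a) = (77.1×10³)(5.3⁴)/(8·51.0³·8) = 7.1658 N/mm
k_B = Gd⁴/(8D³N_a) = (78.2×10³)(6.2⁴)/(8·37.0³·19) = 15.008 N/mm
Parallel: k_eq = 7.1658 + 15.008 + 50 = 72.174 N/mm
δ = F/k_eq = 1400/72.174 = 19.398 mm

19.4 mm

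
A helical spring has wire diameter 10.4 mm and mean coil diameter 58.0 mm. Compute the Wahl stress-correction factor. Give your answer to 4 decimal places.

1.2741

C = D/d = 58.0/10.4 = 5.5769
K_W = (4C−1)/(4C−4) + 0.615/C = 21.308/18.308 + 0.1103 = 1.2741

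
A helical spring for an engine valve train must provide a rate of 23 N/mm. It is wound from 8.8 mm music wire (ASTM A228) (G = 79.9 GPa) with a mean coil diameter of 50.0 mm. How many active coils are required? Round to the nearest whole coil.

N_a = Gd⁴/(8D³k) = (79.9×10³ × 8.8⁴)/(8 × 50.0³ × 23)
    = 4.79157e+08 / 2.3e+07 = 20.83 → 21 coils

21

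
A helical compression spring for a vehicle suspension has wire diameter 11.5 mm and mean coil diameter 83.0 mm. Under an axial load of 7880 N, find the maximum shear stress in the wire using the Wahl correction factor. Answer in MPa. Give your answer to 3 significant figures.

1320 MPa

Spring index C = D/d = 83.0/11.5 = 7.2174
K_W = (4C−1)/(4C−4) + 0.615/C = 27.870/24.870 + 0.0852 = 1.2058
τ₀ = 8FD/(πd³) = 8·7880·83.0/(π·11.5³) = 5.23232e+06/4778 = 1095.1 MPa
τ_max = K·τ₀ = 1.2058 × 1095.1 = 1320.5 MPa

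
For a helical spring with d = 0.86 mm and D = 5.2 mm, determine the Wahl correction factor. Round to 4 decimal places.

1.2503

C = D/d = 5.2/0.86 = 6.0465
K_W = (4C−1)/(4C−4) + 0.615/C = 23.186/20.186 + 0.1017 = 1.2503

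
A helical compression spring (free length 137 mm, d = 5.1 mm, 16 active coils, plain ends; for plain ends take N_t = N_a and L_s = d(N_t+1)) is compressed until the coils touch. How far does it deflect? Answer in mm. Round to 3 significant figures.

50.3 mm

N_t = 16; L_s = 5.1·17 = 86.7 mm
δ_solid = L₀ − L_s = 137 − 86.7 = 50.3 mm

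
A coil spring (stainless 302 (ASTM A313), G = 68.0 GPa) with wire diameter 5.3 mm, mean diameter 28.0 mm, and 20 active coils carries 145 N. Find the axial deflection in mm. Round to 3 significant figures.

k = Gd⁴/(8D³N_a) = (68.0×10³)(5.3⁴)/(8·28.0³·20) = 15.276 N/mm
δ = F/k = 145 / 15.276 = 9.4918 mm

9.49 mm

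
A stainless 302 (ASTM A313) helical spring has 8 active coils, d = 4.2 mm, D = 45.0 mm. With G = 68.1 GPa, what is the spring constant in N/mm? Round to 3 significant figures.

3.63 N/mm

k = Gd⁴/(8D³N_a) = (68.1×10³ × 4.2⁴) / (8 × 45.0³ × 8)
  = 2.11906e+07 / 5.832e+06 = 3.6335 N/mm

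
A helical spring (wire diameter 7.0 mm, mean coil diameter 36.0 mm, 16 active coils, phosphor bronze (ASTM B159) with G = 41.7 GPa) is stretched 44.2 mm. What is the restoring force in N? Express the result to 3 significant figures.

k = Gd⁴/(8D³N_a) = (41.7×10³)(7.0⁴)/(8·36.0³·16) = 16.765 N/mm
F = k·δ = 16.765 × 44.2 = 741.03 N

741 N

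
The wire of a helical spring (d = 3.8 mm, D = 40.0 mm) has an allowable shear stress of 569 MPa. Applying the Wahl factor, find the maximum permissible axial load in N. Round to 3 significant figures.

270 N

C = D/d = 40.0/3.8 = 10.5263
K_W = (4C−1)/(4C−4) + 0.615/C = 41.105/38.105 + 0.0584 = 1.1372
τ_max = K·8FD/(πd³) → F_max = τ_allow·πd³/(8DK)
F_max = 569·π·3.8³/(8·40.0·1.1372) = 98087/363.89 = 269.55 N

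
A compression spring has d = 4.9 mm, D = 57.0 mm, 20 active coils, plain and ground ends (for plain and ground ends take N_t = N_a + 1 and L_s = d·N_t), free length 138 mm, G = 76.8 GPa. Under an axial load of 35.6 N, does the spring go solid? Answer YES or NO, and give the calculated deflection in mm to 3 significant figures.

NO, δ = 23.8 mm

k = Gd⁴/(8D³N_a) = (76.8×10³)(4.9⁴)/(8·57.0³·20) = 1.4942 N/mm
N_t = 21; L_s = 4.9·21 = 102.9 mm; δ_solid = L₀ − L_s = 138 − 102.9 = 35.1 mm
δ = F/k = 35.6/1.4942 = 23.826 mm
δ < δ_solid → spring does not go solid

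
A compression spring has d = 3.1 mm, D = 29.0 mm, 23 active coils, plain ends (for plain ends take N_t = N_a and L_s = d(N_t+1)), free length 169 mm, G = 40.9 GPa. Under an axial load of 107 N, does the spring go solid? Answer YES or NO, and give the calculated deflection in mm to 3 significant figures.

k = Gd⁴/(8D³N_a) = (40.9×10³)(3.1⁴)/(8·29.0³·23) = 0.8417 N/mm
N_t = 23; L_s = 3.1·24 = 74.4 mm; δ_solid = L₀ − L_s = 169 − 74.4 = 94.6 mm
δ = F/k = 107/0.8417 = 127.12 mm
δ ≥ δ_solid → spring goes solid

YES, δ = 127 mm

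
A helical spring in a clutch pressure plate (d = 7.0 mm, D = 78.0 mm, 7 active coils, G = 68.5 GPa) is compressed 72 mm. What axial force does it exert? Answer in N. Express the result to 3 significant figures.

446 N

k = Gd⁴/(8D³N_a) = (68.5×10³)(7.0⁴)/(8·78.0³·7) = 6.1889 N/mm
F = k·δ = 6.1889 × 72 = 445.6 N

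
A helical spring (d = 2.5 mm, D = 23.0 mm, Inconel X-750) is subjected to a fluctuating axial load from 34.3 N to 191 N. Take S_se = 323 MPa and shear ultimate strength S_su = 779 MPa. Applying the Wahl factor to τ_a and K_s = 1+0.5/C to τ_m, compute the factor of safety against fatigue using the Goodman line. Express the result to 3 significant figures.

0.615

C = D/d = 23.0/2.5 = 9.2000; K_W = (4C−1)/(4C−4)+0.615/C = 1.1583; K_s = 1+0.5/C = 1.0543
F_a = (F_max−F_min)/2 = 78.35 N; F_m = (F_max+F_min)/2 = 112.65 N
τ_a = K_W·8F_aD/(πd³) = 1.1583 × 293.69 = 340.18 MPa
τ_m = K_s·8F_mD/(πd³) = 1.0543 × 422.26 = 445.21 MPa
Goodman: 1/n_f = τ_a/S_se + τ_m/S_su = 340.18/323 + 445.21/779 = 1.05320 + 0.57151 = 1.6247
n_f = 1/1.6247 = 0.6155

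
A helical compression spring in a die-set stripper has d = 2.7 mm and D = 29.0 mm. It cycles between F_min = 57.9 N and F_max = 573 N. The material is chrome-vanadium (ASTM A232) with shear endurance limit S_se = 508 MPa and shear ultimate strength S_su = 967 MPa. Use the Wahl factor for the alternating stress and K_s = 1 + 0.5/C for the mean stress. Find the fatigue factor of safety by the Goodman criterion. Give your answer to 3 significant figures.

0.291

C = D/d = 29.0/2.7 = 10.7407; K_W = (4C−1)/(4C−4)+0.615/C = 1.1343; K_s = 1+0.5/C = 1.0466
F_a = (F_max−F_min)/2 = 257.55 N; F_m = (F_max+F_min)/2 = 315.45 N
τ_a = K_W·8F_aD/(πd³) = 1.1343 × 966.29 = 1096 MPa
τ_m = K_s·8F_mD/(πd³) = 1.0466 × 1183.5 = 1238.6 MPa
Goodman: 1/n_f = τ_a/S_se + τ_m/S_su = 1096/508 + 1238.6/967 = 2.15752 + 1.28089 = 3.4384
n_f = 1/3.4384 = 0.2908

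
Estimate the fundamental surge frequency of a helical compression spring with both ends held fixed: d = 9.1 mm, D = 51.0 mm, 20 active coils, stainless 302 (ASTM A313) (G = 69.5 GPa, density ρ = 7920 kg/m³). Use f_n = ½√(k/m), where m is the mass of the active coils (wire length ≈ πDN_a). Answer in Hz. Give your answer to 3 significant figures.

58.3 Hz

k = Gd⁴/(8D³N_a) = (69.5×10³)(9.1⁴)/(8·51.0³·20) = 22.455 N/mm = 22455 N/m
Wire length L = πDN_a = π·51.0·20 = 3204.4 mm
m = ρ·(πd²/4)·L = 7920 × 65.039×10⁻⁶ m² × 3.2044 m = 1.6506 kg
f_n = ½√(k/m) = 0.5·√(22455/1.6506) = 0.5·√(13604) = 58.318 Hz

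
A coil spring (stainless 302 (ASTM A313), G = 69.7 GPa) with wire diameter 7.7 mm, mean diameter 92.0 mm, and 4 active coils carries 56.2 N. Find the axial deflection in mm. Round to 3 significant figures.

k = Gd⁴/(8D³N_a) = (69.7×10³)(7.7⁴)/(8·92.0³·4) = 9.8329 N/mm
δ = F/k = 56.2 / 9.8329 = 5.7155 mm

5.72 mm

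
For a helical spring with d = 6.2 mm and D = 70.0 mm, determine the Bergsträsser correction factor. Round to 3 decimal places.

C = D/d = 70.0/6.2 = 11.2903
K_B = (4C+2)/(4C−3) = 47.161/42.161 = 1.1186

1.119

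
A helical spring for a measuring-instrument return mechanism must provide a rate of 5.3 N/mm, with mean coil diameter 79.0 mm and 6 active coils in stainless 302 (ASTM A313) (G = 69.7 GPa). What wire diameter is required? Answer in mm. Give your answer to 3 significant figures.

6.51 mm

d = (8D³N_a·k / G)^(1/4) = (8·79.0³·6·5.3 / (69.7×10³))^0.25
  = (1799.6)^0.25 = 6.5132 mm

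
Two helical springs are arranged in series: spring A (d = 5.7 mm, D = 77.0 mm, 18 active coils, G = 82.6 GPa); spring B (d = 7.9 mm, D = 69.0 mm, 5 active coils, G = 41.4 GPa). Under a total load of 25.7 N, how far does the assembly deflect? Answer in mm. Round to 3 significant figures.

k_A = Gd⁴/(8D³N_a) = (82.6×10³)(5.7⁴)/(8·77.0³·18) = 1.3263 N/mm
k_B = Gd⁴/(8D³N_a) = (41.4×10³)(7.9⁴)/(8·69.0³·5) = 12.272 N/mm
Series: 1/k_eq = 1/1.3263 + 1/12.272 = 0.83546; k_eq = 1.1969 N/mm
δ = F/k_eq = 25.7/1.1969 = 21.471 mm

21.5 mm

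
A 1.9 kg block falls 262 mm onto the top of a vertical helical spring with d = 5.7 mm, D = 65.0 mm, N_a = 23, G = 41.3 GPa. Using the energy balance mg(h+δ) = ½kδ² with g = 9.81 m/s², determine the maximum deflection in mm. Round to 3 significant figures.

k = Gd⁴/(8D³N_a) = (41.3×10³)(5.7⁴)/(8·65.0³·23) = 0.86276 N/mm
W = mg = 1.9 × 9.81 = 18.639 N
½kδ² − Wδ − Wh = 0 → δ = (W + √(W² + 2kWh))/k
δ = (18.639 + √(347.41 + 8426.47))/0.86276 = (18.639 + 93.669)/0.86276 = 130.17 mm

130 mm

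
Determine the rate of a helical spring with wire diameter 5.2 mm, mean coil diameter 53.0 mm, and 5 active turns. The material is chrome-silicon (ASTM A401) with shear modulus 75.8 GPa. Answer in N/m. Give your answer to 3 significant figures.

k = Gd⁴/(8D³N_a) = (75.8×10³ × 5.2⁴) / (8 × 53.0³ × 5)
  = 5.5422e+07 / 5.95508e+06 = 9.3067 N/mm = 9306.7 N/m

9310 N/m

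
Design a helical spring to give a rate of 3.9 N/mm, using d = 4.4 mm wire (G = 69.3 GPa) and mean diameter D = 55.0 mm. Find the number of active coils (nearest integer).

5

N_a = Gd⁴/(8D³k) = (69.3×10³ × 4.4⁴)/(8 × 55.0³ × 3.9)
    = 2.59743e+07 / 5.1909e+06 = 5.004 → 5 coils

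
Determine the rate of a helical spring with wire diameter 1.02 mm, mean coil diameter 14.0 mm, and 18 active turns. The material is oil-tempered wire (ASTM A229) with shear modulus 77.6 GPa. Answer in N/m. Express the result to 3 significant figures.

213 N/m

k = Gd⁴/(8D³N_a) = (77.6×10³ × 1.02⁴) / (8 × 14.0³ × 18)
  = 83996.7 / 395136 = 0.21258 N/mm = 212.58 N/m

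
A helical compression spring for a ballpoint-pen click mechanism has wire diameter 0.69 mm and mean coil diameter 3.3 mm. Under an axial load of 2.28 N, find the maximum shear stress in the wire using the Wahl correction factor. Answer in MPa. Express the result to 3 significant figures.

Spring index C = D/d = 3.3/0.69 = 4.7826
K_W = (4C−1)/(4C−4) + 0.615/C = 18.130/15.130 + 0.1286 = 1.3269
τ₀ = 8FD/(πd³) = 8·2.28·3.3/(π·0.69³) = 60.192/1.032 = 58.323 MPa
τ_max = K·τ₀ = 1.3269 × 58.323 = 77.387 MPa

77.4 MPa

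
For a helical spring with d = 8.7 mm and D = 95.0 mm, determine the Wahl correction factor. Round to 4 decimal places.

1.1319

C = D/d = 95.0/8.7 = 10.9195
K_W = (4C−1)/(4C−4) + 0.615/C = 42.678/39.678 + 0.0563 = 1.1319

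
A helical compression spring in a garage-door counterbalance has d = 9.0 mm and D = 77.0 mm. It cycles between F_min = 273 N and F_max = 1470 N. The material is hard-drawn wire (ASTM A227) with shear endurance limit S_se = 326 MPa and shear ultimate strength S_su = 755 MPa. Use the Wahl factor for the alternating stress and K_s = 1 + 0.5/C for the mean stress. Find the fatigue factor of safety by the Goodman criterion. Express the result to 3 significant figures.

C = D/d = 77.0/9.0 = 8.5556; K_W = (4C−1)/(4C−4)+0.615/C = 1.1711; K_s = 1+0.5/C = 1.0584
F_a = (F_max−F_min)/2 = 598.5 N; F_m = (F_max+F_min)/2 = 871.5 N
τ_a = K_W·8F_aD/(πd³) = 1.1711 × 160.98 = 188.53 MPa
τ_m = K_s·8F_mD/(πd³) = 1.0584 × 234.41 = 248.11 MPa
Goodman: 1/n_f = τ_a/S_se + τ_m/S_su = 188.53/326 + 248.11/755 = 0.57831 + 0.32862 = 0.90693
n_f = 1/0.90693 = 1.103

1.10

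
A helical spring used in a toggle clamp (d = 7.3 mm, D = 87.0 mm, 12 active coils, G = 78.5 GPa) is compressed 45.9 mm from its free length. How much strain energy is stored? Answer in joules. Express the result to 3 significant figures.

3.71 J

k = Gd⁴/(8D³N_a) = (78.5×10³)(7.3⁴)/(8·87.0³·12) = 3.5264 N/mm
U = ½kδ² = 0.5 × 3.5264 × 45.9² = 3714.7 N·mm = 3.7147 J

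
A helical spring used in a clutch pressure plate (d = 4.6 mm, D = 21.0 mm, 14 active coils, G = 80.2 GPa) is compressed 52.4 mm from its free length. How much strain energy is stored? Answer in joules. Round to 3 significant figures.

k = Gd⁴/(8D³N_a) = (80.2×10³)(4.6⁴)/(8·21.0³·14) = 34.62 N/mm
U = ½kδ² = 0.5 × 34.62 × 52.4² = 47529 N·mm = 47.529 J

47.5 J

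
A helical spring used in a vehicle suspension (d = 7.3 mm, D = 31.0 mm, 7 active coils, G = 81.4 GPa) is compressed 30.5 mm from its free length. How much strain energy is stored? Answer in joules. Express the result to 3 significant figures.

64.4 J

k = Gd⁴/(8D³N_a) = (81.4×10³)(7.3⁴)/(8·31.0³·7) = 138.56 N/mm
U = ½kδ² = 0.5 × 138.56 × 30.5² = 64448 N·mm = 64.448 J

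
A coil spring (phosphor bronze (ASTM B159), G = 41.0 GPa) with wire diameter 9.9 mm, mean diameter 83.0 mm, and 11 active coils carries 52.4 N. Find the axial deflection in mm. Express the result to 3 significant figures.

6.69 mm

k = Gd⁴/(8D³N_a) = (41.0×10³)(9.9⁴)/(8·83.0³·11) = 7.8272 N/mm
δ = F/k = 52.4 / 7.8272 = 6.6946 mm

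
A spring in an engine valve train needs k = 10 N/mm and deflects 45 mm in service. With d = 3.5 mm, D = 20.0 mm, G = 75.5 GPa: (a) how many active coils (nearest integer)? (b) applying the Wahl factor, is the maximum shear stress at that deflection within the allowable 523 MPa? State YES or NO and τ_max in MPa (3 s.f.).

(a) 18 coils; (b) NO, τ_max = 666 MPa

N_a = Gd⁴/(8D³k) = (75.5×10³)(3.5⁴)/(8·20.0³·10) = 17.7 → N_a = 18
Actual rate k = Gd⁴/(8D³·18) = 9.8348 N/mm
Working load F = kδ = 9.8348·45 = 442.57 N
C = 20.0/3.5 = 5.7143; K_W = (4C−1)/(4C−4)+0.615/C = 1.2667
τ_max = K_W·8FD/(πd³) = 1.2667·525.71 = 665.92 MPa
τ_max > 523 MPa → exceeds allowable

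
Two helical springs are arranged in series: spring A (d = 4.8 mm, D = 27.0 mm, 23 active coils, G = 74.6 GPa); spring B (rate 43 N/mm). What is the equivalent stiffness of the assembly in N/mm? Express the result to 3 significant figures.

k_A = Gd⁴/(8D³N_a) = (74.6×10³)(4.8⁴)/(8·27.0³·23) = 10.934 N/mm
Series: 1/k_eq = 1/10.934 + 1/43 = 0.11471; k_eq = 8.7176 N/mm

8.72 N/mm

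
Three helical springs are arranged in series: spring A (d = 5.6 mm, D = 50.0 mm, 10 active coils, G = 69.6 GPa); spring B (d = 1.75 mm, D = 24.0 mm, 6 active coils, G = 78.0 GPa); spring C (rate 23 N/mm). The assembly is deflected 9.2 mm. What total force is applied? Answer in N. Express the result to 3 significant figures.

k_A = Gd⁴/(8D³N_a) = (69.6×10³)(5.6⁴)/(8·50.0³·10) = 6.8448 N/mm
k_B = Gd⁴/(8D³N_a) = (78.0×10³)(1.75⁴)/(8·24.0³·6) = 1.1025 N/mm
Series: 1/k_eq = 1/6.8448 + 1/1.1025 + 1/23 = 1.0966; k_eq = 0.91189 N/mm
F = k_eq·δ = 0.91189·9.2 = 8.3894 N

8.39 N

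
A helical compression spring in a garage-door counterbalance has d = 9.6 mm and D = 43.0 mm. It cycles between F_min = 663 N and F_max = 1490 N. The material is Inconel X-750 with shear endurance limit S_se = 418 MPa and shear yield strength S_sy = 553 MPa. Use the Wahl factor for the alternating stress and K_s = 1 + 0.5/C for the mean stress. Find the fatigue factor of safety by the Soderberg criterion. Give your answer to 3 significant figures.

2.31

C = D/d = 43.0/9.6 = 4.4792; K_W = (4C−1)/(4C−4)+0.615/C = 1.3529; K_s = 1+0.5/C = 1.1116
F_a = (F_max−F_min)/2 = 413.5 N; F_m = (F_max+F_min)/2 = 1076.5 N
τ_a = K_W·8F_aD/(πd³) = 1.3529 × 51.176 = 69.235 MPa
τ_m = K_s·8F_mD/(πd³) = 1.1116 × 133.23 = 148.1 MPa
Soderberg: 1/n_f = τ_a/S_se + τ_m/S_sy = 69.235/418 + 148.1/553 = 0.16563 + 0.26782 = 0.43345
n_f = 1/0.43345 = 2.307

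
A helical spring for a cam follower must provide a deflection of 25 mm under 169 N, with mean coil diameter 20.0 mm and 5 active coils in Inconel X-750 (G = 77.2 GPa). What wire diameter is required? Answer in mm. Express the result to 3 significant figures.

Required rate k = F/δ = 169/25 = 6.76 N/mm
d = (8D³N_a·k / G)^(1/4) = (8·20.0³·5·6.76 / (77.2×10³))^0.25
  = (28.021)^0.25 = 2.3008 mm

2.30 mm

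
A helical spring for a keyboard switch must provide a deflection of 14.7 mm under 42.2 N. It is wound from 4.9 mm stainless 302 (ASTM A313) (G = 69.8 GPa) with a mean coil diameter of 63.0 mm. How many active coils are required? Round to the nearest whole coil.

Required rate k = F/δ = 42.2/14.7 = 2.8707 N/mm
N_a = Gd⁴/(8D³k) = (69.8×10³ × 4.9⁴)/(8 × 63.0³ × 2.8707)
    = 4.02383e+07 / 5.74258e+06 = 7.007 → 7 coils

7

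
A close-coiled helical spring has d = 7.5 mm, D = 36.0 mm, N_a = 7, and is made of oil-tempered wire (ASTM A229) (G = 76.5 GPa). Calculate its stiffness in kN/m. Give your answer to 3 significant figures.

92.6 kN/m

k = Gd⁴/(8D³N_a) = (76.5×10³ × 7.5⁴) / (8 × 36.0³ × 7)
  = 2.42051e+08 / 2.61274e+06 = 92.643 N/mm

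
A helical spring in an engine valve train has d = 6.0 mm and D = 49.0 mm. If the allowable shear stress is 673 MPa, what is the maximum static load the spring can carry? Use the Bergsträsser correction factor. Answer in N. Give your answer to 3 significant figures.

997 N

C = D/d = 49.0/6.0 = 8.1667
K_B = (4C+2)/(4C−3) = 34.667/29.667 = 1.1685
τ_max = K·8FD/(πd³) → F_max = τ_allow·πd³/(8DK)
F_max = 673·π·6.0³/(8·49.0·1.1685) = 4.5669e+05/458.07 = 996.99 N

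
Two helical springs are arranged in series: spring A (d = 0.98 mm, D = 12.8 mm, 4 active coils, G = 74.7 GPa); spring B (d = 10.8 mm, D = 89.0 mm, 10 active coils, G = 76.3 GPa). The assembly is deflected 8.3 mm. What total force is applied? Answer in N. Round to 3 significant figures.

k_A = Gd⁴/(8D³N_a) = (74.7×10³)(0.98⁴)/(8·12.8³·4) = 1.0267 N/mm
k_B = Gd⁴/(8D³N_a) = (76.3×10³)(10.8⁴)/(8·89.0³·10) = 18.406 N/mm
Series: 1/k_eq = 1/1.0267 + 1/18.406 = 1.0283; k_eq = 0.97246 N/mm
F = k_eq·δ = 0.97246·8.3 = 8.0714 N

8.07 N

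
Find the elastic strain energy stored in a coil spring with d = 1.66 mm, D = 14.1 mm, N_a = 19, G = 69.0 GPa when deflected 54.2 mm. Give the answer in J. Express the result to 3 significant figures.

k = Gd⁴/(8D³N_a) = (69.0×10³)(1.66⁴)/(8·14.1³·19) = 1.2296 N/mm
U = ½kδ² = 0.5 × 1.2296 × 54.2² = 1806.1 N·mm = 1.8061 J

1.81 J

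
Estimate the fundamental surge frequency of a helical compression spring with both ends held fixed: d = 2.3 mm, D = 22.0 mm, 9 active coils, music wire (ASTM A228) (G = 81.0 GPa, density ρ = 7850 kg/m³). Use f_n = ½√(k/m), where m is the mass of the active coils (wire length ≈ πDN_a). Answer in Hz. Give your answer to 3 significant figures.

k = Gd⁴/(8D³N_a) = (81.0×10³)(2.3⁴)/(8·22.0³·9) = 2.9566 N/mm = 2956.6 N/m
Wire length L = πDN_a = π·22.0·9 = 622.04 mm
m = ρ·(πd²/4)·L = 7850 × 4.1548×10⁻⁶ m² × 0.62204 m = 0.020288 kg
f_n = ½√(k/m) = 0.5·√(2956.6/0.020288) = 0.5·√(1.4574e+05) = 190.88 Hz

191 Hz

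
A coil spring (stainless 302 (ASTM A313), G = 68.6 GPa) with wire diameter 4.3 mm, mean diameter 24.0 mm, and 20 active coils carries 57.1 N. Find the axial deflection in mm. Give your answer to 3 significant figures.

5.39 mm

k = Gd⁴/(8D³N_a) = (68.6×10³)(4.3⁴)/(8·24.0³·20) = 10.603 N/mm
δ = F/k = 57.1 / 10.603 = 5.3851 mm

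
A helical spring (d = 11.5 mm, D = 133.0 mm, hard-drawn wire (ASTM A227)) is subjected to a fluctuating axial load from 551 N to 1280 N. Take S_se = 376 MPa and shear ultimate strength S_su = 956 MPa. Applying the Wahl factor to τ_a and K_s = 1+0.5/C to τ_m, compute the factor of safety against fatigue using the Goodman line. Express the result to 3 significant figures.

C = D/d = 133.0/11.5 = 11.5652; K_W = (4C−1)/(4C−4)+0.615/C = 1.1242; K_s = 1+0.5/C = 1.0432
F_a = (F_max−F_min)/2 = 364.5 N; F_m = (F_max+F_min)/2 = 915.5 N
τ_a = K_W·8F_aD/(πd³) = 1.1242 × 81.17 = 91.248 MPa
τ_m = K_s·8F_mD/(πd³) = 1.0432 × 203.87 = 212.69 MPa
Goodman: 1/n_f = τ_a/S_se + τ_m/S_su = 91.248/376 + 212.69/956 = 0.24268 + 0.22247 = 0.46516
n_f = 1/0.46516 = 2.15

2.15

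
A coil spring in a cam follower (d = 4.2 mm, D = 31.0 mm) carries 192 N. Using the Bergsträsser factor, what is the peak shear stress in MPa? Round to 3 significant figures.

243 MPa

Spring index C = D/d = 31.0/4.2 = 7.3810
K_B = (4C+2)/(4C−3) = 31.524/26.524 = 1.1885
τ₀ = 8FD/(πd³) = 8·192·31.0/(π·4.2³) = 47616/232.75 = 204.58 MPa
τ_max = K·τ₀ = 1.1885 × 204.58 = 243.14 MPa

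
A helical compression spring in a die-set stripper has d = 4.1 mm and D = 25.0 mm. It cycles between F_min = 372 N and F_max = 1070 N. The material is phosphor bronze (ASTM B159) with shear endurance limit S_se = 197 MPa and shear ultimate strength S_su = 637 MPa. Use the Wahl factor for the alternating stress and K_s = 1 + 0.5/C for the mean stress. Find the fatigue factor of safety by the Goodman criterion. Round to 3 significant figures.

0.315

C = D/d = 25.0/4.1 = 6.0976; K_W = (4C−1)/(4C−4)+0.615/C = 1.2480; K_s = 1+0.5/C = 1.0820
F_a = (F_max−F_min)/2 = 349 N; F_m = (F_max+F_min)/2 = 721 N
τ_a = K_W·8F_aD/(πd³) = 1.2480 × 322.37 = 402.31 MPa
τ_m = K_s·8F_mD/(πd³) = 1.0820 × 665.98 = 720.59 MPa
Goodman: 1/n_f = τ_a/S_se + τ_m/S_su = 402.31/197 + 720.59/637 = 2.04220 + 1.13123 = 3.1734
n_f = 1/3.1734 = 0.3151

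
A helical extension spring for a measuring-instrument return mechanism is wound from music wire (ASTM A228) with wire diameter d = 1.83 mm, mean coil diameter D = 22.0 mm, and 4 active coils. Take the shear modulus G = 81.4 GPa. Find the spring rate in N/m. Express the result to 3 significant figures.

k = Gd⁴/(8D³N_a) = (81.4×10³ × 1.83⁴) / (8 × 22.0³ × 4)
  = 912912 / 340736 = 2.6792 N/mm = 2679.2 N/m

2680 N/m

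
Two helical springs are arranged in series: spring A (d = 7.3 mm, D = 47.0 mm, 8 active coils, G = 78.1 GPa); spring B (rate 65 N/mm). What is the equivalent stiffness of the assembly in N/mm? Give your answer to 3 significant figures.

22.1 N/mm

k_A = Gd⁴/(8D³N_a) = (78.1×10³)(7.3⁴)/(8·47.0³·8) = 33.379 N/mm
Series: 1/k_eq = 1/33.379 + 1/65 = 0.045344; k_eq = 22.054 N/mm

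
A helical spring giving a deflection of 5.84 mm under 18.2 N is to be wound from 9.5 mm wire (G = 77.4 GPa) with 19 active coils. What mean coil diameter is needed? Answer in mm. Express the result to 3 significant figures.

110 mm

Required rate k = F/δ = 18.2/5.84 = 3.1164 N/mm
D = (Gd⁴/(8N_a·k))^(1/3) = (77.4×10³·9.5⁴/(8·19·3.1164))^(1/3)
  = (1.33086e+06)^(1/3) = 109.9962 mm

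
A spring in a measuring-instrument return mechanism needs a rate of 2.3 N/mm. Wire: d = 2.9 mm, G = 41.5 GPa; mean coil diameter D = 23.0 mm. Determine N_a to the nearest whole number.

N_a = Gd⁴/(8D³k) = (41.5×10³ × 2.9⁴)/(8 × 23.0³ × 2.3)
    = 2.93522e+06 / 223873 = 13.11 → 13 coils

13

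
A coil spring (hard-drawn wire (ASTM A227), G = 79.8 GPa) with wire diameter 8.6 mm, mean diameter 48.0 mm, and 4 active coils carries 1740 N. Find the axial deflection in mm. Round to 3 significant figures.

14.1 mm

k = Gd⁴/(8D³N_a) = (79.8×10³)(8.6⁴)/(8·48.0³·4) = 123.35 N/mm
δ = F/k = 1740 / 123.35 = 14.107 mm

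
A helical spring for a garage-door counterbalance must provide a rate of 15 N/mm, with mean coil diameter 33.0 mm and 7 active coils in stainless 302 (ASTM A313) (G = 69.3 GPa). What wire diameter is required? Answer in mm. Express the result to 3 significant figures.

d = (8D³N_a·k / G)^(1/4) = (8·33.0³·7·15 / (69.3×10³))^0.25
  = (435.6)^0.25 = 4.5685 mm

4.57 mm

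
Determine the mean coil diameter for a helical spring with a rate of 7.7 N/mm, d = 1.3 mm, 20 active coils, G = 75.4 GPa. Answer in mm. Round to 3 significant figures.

D = (Gd⁴/(8N_a·k))^(1/3) = (75.4×10³·1.3⁴/(8·20·7.7))^(1/3)
  = (174.797)^(1/3) = 5.5913 mm

5.59 mm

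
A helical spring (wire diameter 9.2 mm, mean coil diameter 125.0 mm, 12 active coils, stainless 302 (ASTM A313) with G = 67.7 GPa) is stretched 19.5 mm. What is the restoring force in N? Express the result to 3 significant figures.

k = Gd⁴/(8D³N_a) = (67.7×10³)(9.2⁴)/(8·125.0³·12) = 2.5867 N/mm
F = k·δ = 2.5867 × 19.5 = 50.44 N

50.4 N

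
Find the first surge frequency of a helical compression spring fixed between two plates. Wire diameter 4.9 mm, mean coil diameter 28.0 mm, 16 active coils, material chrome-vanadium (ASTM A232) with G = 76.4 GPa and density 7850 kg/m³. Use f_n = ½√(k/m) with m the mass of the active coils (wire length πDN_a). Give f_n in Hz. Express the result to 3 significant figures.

137 Hz

k = Gd⁴/(8D³N_a) = (76.4×10³)(4.9⁴)/(8·28.0³·16) = 15.674 N/mm = 15674 N/m
Wire length L = πDN_a = π·28.0·16 = 1407.4 mm
m = ρ·(πd²/4)·L = 7850 × 18.857×10⁻⁶ m² × 1.4074 m = 0.20834 kg
f_n = ½√(k/m) = 0.5·√(15674/0.20834) = 0.5·√(75234) = 137.14 Hz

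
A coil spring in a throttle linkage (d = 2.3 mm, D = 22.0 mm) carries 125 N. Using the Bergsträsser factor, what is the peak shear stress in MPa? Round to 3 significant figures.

657 MPa

Spring index C = D/d = 22.0/2.3 = 9.5652
K_B = (4C+2)/(4C−3) = 40.261/35.261 = 1.1418
τ₀ = 8FD/(πd³) = 8·125·22.0/(π·2.3³) = 22000/38.224 = 575.56 MPa
τ_max = K·τ₀ = 1.1418 × 575.56 = 657.17 MPa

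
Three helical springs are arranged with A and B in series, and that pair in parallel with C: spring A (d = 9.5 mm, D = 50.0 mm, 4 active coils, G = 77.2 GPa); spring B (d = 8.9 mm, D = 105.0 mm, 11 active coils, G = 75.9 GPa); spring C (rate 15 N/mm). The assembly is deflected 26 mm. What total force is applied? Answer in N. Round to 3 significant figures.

508 N

k_A = Gd⁴/(8D³N_a) = (77.2×10³)(9.5⁴)/(8·50.0³·4) = 157.2 N/mm
k_B = Gd⁴/(8D³N_a) = (75.9×10³)(8.9⁴)/(8·105.0³·11) = 4.6747 N/mm
Springs A,B series: k_AB = 1/(1/157.2+1/4.6747) = 4.5397 N/mm; parallel with C: k_eq = 4.5397+15 = 19.54 N/mm
F = k_eq·δ = 19.54·26 = 508.03 N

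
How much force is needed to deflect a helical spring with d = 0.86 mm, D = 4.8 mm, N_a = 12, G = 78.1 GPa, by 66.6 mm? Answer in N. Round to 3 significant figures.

k = Gd⁴/(8D³N_a) = (78.1×10³)(0.86⁴)/(8·4.8³·12) = 4.0239 N/mm
F = k·δ = 4.0239 × 66.6 = 267.99 N

268 N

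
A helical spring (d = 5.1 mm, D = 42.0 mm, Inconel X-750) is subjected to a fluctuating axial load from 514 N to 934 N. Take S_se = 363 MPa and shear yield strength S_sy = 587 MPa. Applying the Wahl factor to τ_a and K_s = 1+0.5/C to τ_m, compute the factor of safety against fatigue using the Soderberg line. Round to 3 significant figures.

0.623

C = D/d = 42.0/5.1 = 8.2353; K_W = (4C−1)/(4C−4)+0.615/C = 1.1783; K_s = 1+0.5/C = 1.0607
F_a = (F_max−F_min)/2 = 210 N; F_m = (F_max+F_min)/2 = 724 N
τ_a = K_W·8F_aD/(πd³) = 1.1783 × 169.32 = 199.51 MPa
τ_m = K_s·8F_mD/(πd³) = 1.0607 × 583.74 = 619.18 MPa
Soderberg: 1/n_f = τ_a/S_se + τ_m/S_sy = 199.51/363 + 619.18/587 = 0.54962 + 1.05482 = 1.6044
n_f = 1/1.6044 = 0.6233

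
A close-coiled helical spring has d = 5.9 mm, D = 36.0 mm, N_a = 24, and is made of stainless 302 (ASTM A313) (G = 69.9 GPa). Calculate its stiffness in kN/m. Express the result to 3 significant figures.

9.46 kN/m

k = Gd⁴/(8D³N_a) = (69.9×10³ × 5.9⁴) / (8 × 36.0³ × 24)
  = 8.47004e+07 / 8.95795e+06 = 9.4553 N/mm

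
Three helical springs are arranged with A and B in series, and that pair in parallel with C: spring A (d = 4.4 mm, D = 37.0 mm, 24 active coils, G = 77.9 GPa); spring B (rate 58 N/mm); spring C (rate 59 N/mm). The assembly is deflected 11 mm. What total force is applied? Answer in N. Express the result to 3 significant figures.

k_A = Gd⁴/(8D³N_a) = (77.9×10³)(4.4⁴)/(8·37.0³·24) = 3.0022 N/mm
Springs A,B series: k_AB = 1/(1/3.0022+1/58) = 2.8545 N/mm; parallel with C: k_eq = 2.8545+59 = 61.854 N/mm
F = k_eq·δ = 61.854·11 = 680.4 N

680 N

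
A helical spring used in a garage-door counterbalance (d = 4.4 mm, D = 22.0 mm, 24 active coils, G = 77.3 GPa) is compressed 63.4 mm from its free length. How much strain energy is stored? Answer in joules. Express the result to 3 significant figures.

28.5 J

k = Gd⁴/(8D³N_a) = (77.3×10³)(4.4⁴)/(8·22.0³·24) = 14.172 N/mm
U = ½kδ² = 0.5 × 14.172 × 63.4² = 28482 N·mm = 28.482 J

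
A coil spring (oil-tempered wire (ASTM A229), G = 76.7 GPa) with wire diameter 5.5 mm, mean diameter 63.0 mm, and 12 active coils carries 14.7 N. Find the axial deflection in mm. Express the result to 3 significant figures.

5.03 mm

k = Gd⁴/(8D³N_a) = (76.7×10³)(5.5⁴)/(8·63.0³·12) = 2.9238 N/mm
δ = F/k = 14.7 / 2.9238 = 5.0276 mm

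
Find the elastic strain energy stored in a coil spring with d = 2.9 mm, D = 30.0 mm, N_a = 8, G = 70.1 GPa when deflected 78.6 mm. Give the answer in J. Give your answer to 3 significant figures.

k = Gd⁴/(8D³N_a) = (70.1×10³)(2.9⁴)/(8·30.0³·8) = 2.8692 N/mm
U = ½kδ² = 0.5 × 2.8692 × 78.6² = 8863 N·mm = 8.863 J

8.86 J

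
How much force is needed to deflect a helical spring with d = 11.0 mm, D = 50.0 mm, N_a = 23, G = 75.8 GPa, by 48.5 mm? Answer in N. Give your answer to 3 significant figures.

k = Gd⁴/(8D³N_a) = (75.8×10³)(11.0⁴)/(8·50.0³·23) = 48.252 N/mm
F = k·δ = 48.252 × 48.5 = 2340.2 N

2340 N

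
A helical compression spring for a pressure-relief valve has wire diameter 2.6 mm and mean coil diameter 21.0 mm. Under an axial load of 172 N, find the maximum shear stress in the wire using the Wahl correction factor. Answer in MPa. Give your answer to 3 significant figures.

Spring index C = D/d = 21.0/2.6 = 8.0769
K_W = (4C−1)/(4C−4) + 0.615/C = 31.308/28.308 + 0.0761 = 1.1821
τ₀ = 8FD/(πd³) = 8·172·21.0/(π·2.6³) = 28896/55.217 = 523.32 MPa
τ_max = K·τ₀ = 1.1821 × 523.32 = 618.63 MPa

619 MPa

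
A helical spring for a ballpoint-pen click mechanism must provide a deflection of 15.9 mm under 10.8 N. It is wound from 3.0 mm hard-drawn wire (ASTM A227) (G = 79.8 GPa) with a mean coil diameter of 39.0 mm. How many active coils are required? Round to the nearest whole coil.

Required rate k = F/δ = 10.8/15.9 = 0.67925 N/mm
N_a = Gd⁴/(8D³k) = (79.8×10³ × 3.0⁴)/(8 × 39.0³ × 0.67925)
    = 6.4638e+06 / 322337 = 20.05 → 20 coils

20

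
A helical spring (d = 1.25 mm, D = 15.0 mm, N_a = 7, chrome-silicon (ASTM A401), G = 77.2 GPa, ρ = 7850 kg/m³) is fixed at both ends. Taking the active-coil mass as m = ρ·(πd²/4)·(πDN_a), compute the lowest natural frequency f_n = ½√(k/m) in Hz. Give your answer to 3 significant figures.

280 Hz

k = Gd⁴/(8D³N_a) = (77.2×10³)(1.25⁴)/(8·15.0³·7) = 0.99723 N/mm = 997.23 N/m
Wire length L = πDN_a = π·15.0·7 = 329.87 mm
m = ρ·(πd²/4)·L = 7850 × 1.2272×10⁻⁶ m² × 0.32987 m = 0.0031777 kg
f_n = ½√(k/m) = 0.5·√(997.23/0.0031777) = 0.5·√(3.1382e+05) = 280.1 Hz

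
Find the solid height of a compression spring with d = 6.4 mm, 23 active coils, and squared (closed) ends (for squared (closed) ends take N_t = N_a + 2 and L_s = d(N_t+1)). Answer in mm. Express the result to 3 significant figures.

squared (closed) ends: N_t = N_a + 2 = 23 + 2 = 25
L_s = d·(N_t+1) = 6.4 × 26 = 166.4 mm

166 mm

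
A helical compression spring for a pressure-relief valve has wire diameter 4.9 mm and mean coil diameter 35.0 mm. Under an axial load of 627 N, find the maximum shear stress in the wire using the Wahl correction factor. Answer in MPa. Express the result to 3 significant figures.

574 MPa

Spring index C = D/d = 35.0/4.9 = 7.1429
K_W = (4C−1)/(4C−4) + 0.615/C = 27.571/24.571 + 0.0861 = 1.2082
τ₀ = 8FD/(πd³) = 8·627·35.0/(π·4.9³) = 175560/369.61 = 474.99 MPa
τ_max = K·τ₀ = 1.2082 × 474.99 = 573.88 MPa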